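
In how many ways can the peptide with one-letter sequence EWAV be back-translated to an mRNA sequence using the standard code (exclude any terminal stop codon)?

32

Glu: 2 codons.
Trp: 1 codon.
Ala: 4 codons.
Val: 4 codons.
2 × 1 × 4 × 4 = 32.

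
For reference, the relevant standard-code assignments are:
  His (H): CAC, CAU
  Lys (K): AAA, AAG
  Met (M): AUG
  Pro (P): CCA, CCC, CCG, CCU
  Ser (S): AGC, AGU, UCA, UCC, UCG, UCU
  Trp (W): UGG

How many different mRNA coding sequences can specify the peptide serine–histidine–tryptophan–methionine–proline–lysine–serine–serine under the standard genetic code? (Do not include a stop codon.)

Ser: 6 codons.
His: 2 codons.
Trp: 1 codon.
Met: 1 codon.
Pro: 4 codons.
Lys: 2 codons.
Ser: 6 codons.
Ser: 6 codons.
6 × 2 × 1 × 1 × 4 × 2 × 6 × 6 = 3456.

3456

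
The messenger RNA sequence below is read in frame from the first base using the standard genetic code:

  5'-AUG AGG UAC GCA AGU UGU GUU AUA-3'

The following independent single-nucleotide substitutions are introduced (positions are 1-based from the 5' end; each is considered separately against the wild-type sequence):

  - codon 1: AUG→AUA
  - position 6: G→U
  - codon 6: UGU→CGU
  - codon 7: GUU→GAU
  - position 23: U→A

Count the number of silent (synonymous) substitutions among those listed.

0

Codon 1: AUG (Met) → AUA (Ile) — missense.
Codon 2: AGG (Arg) → AGU (Ser) — missense.
Codon 6: UGU (Cys) → CGU (Arg) — missense.
Codon 7: GUU (Val) → GAU (Asp) — missense.
Codon 8: AUA (Ile) → AAA (Lys) — missense.
Synonymous: 0 of 5.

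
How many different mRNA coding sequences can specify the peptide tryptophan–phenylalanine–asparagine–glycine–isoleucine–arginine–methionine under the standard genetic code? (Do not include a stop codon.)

Trp: 1 codon.
Phe: 2 codons.
Asn: 2 codons.
Gly: 4 codons.
Ile: 3 codons.
Arg: 6 codons.
Met: 1 codon.
1 × 2 × 2 × 4 × 3 × 6 × 1 = 288.

288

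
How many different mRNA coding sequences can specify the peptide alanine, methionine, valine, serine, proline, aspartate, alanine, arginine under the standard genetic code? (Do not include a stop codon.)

18432

Ala: 4 codons.
Met: 1 codon.
Val: 4 codons.
Ser: 6 codons.
Pro: 4 codons.
Asp: 2 codons.
Ala: 4 codons.
Arg: 6 codons.
4 × 1 × 4 × 6 × 4 × 2 × 4 × 6 = 18432.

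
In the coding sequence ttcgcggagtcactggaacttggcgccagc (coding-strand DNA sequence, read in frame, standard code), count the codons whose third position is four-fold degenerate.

Codon 1 TTC (Phe): third position 2-fold.
Codon 2 GCG (Ala): third position 4-fold.
Codon 3 GAG (Glu): third position 2-fold.
Codon 4 TCA (Ser): third position 4-fold.
Codon 5 CTG (Leu): third position 4-fold.
Codon 6 GAA (Glu): third position 2-fold.
Codon 7 CTT (Leu): third position 4-fold.
Codon 8 GGC (Gly): third position 4-fold.
Codon 9 GCC (Ala): third position 4-fold.
Codon 10 AGC (Ser): third position 2-fold.
Four-fold degenerate third positions: 6.

6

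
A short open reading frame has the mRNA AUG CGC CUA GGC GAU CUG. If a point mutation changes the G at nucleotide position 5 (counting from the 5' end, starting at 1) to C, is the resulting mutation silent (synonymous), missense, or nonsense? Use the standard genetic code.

Position 5 falls in codon 2: CGC → Arg.
After the substitution the codon is CCC → Pro.
Arg ≠ Pro, so this is a missense mutation.

missense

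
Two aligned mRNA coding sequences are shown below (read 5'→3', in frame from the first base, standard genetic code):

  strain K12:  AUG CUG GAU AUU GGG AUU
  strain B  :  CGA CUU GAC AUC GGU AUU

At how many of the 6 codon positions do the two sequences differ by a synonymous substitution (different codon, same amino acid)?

4

Codon 1: AUG Met / CGA Arg — nonsynonymous.
Codon 2: CUG Leu / CUU Leu — synonymous.
Codon 3: GAU Asp / GAC Asp — synonymous.
Codon 4: AUU Ile / AUC Ile — synonymous.
Codon 5: GGG Gly / GGU Gly — synonymous.
Codon 6: AUU Ile / AUU Ile — identical.
Synonymous differences: 4.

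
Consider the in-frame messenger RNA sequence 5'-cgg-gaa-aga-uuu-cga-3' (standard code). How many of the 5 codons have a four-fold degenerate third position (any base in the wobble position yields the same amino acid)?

2

Codon 1 CGG (Arg): third position 4-fold.
Codon 2 GAA (Glu): third position 2-fold.
Codon 3 AGA (Arg): third position 2-fold.
Codon 4 UUU (Phe): third position 2-fold.
Codon 5 CGA (Arg): third position 4-fold.
Four-fold degenerate third positions: 2.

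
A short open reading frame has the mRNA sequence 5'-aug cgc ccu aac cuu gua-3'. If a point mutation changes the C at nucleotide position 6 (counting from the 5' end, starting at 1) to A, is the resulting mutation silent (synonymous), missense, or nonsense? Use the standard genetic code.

Position 6 falls in codon 2: CGC → Arg.
After the substitution the codon is CGA → Arg.
Both encode Arg, so the change is synonymous.

silent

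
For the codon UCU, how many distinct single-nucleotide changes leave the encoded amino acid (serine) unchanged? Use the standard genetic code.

3

Position 1: none → 0 synonymous.
Position 2: none → 0 synonymous.
Position 3: UCC, UCA, UCG → 3 synonymous.
Total: 0 + 0 + 3 = 3.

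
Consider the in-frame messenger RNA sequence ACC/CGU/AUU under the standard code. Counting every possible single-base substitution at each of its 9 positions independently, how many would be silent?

Codon 1 (ACC, Thr): 3 synonymous substitutions.
Codon 2 (CGU, Arg): 3 synonymous substitutions.
Codon 3 (AUU, Ile): 2 synonymous substitutions.
Total: 3 + 3 + 2 = 8.

8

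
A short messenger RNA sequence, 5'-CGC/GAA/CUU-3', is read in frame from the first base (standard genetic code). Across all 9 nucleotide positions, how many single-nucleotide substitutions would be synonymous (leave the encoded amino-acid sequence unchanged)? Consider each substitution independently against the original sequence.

Codon 1 (CGC, Arg): 3 synonymous substitutions.
Codon 2 (GAA, Glu): 1 synonymous substitution.
Codon 3 (CUU, Leu): 3 synonymous substitutions.
Total: 3 + 1 + 3 = 7.

7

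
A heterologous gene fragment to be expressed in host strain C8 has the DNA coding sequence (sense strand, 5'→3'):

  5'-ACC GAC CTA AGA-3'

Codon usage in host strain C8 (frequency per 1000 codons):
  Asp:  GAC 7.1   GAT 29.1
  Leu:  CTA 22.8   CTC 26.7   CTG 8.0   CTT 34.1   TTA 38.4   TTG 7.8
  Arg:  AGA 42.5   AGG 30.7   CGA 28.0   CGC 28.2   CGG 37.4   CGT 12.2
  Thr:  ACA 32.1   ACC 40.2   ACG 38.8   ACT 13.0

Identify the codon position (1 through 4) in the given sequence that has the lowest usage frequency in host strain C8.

2

Codon 1 ACC (Thr): 40.2 per 1000.
Codon 2 GAC (Asp): 7.1 per 1000.
Codon 3 CTA (Leu): 22.8 per 1000.
Codon 4 AGA (Arg): 42.5 per 1000.
Lowest frequency is 7.1 at codon 2.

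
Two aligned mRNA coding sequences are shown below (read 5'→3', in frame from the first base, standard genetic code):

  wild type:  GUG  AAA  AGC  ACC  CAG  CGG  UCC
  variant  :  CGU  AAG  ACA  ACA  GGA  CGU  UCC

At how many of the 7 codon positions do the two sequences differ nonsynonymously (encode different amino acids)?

Codon 1: GUG Val / CGU Arg — nonsynonymous.
Codon 2: AAA Lys / AAG Lys — synonymous.
Codon 3: AGC Ser / ACA Thr — nonsynonymous.
Codon 4: ACC Thr / ACA Thr — synonymous.
Codon 5: CAG Gln / GGA Gly — nonsynonymous.
Codon 6: CGG Arg / CGU Arg — synonymous.
Codon 7: UCC Ser / UCC Ser — identical.
Nonsynonymous differences: 3.

3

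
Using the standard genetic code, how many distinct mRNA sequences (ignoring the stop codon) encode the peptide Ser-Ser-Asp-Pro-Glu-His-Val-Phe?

9216

Ser: 6 codons.
Ser: 6 codons.
Asp: 2 codons.
Pro: 4 codons.
Glu: 2 codons.
His: 2 codons.
Val: 4 codons.
Phe: 2 codons.
6 × 6 × 2 × 4 × 2 × 2 × 4 × 2 = 9216.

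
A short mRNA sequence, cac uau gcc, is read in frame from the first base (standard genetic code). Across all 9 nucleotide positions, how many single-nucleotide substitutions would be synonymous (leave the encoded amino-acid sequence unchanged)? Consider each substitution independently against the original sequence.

Codon 1 (CAC, His): 1 synonymous substitution.
Codon 2 (UAU, Tyr): 1 synonymous substitution.
Codon 3 (GCC, Ala): 3 synonymous substitutions.
Total: 1 + 1 + 3 = 5.

5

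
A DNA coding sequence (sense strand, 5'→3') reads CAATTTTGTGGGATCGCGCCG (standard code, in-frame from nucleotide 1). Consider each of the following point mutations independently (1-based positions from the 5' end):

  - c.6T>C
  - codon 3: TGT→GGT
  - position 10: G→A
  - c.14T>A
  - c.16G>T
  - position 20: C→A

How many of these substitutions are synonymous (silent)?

1

Codon 2: TTT (Phe) → TTC (Phe) — synonymous.
Codon 3: TGT (Cys) → GGT (Gly) — missense.
Codon 4: GGG (Gly) → AGG (Arg) — missense.
Codon 5: ATC (Ile) → AAC (Asn) — missense.
Codon 6: GCG (Ala) → TCG (Ser) — missense.
Codon 7: CCG (Pro) → CAG (Gln) — missense.
Synonymous: 1 of 6.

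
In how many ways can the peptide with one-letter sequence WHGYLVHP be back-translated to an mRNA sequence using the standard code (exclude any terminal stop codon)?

Trp: 1 codon.
His: 2 codons.
Gly: 4 codons.
Tyr: 2 codons.
Leu: 6 codons.
Val: 4 codons.
His: 2 codons.
Pro: 4 codons.
1 × 2 × 4 × 2 × 6 × 4 × 2 × 4 = 3072.

3072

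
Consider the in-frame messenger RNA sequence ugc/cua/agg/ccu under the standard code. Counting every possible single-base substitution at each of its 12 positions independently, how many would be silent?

Codon 1 (UGC, Cys): 1 synonymous substitution.
Codon 2 (CUA, Leu): 4 synonymous substitutions.
Codon 3 (AGG, Arg): 2 synonymous substitutions.
Codon 4 (CCU, Pro): 3 synonymous substitutions.
Total: 1 + 4 + 2 + 3 = 10.

10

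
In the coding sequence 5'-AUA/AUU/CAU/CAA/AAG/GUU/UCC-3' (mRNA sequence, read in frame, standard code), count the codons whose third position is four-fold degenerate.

Codon 1 AUA (Ile): third position 3-fold.
Codon 2 AUU (Ile): third position 3-fold.
Codon 3 CAU (His): third position 2-fold.
Codon 4 CAA (Gln): third position 2-fold.
Codon 5 AAG (Lys): third position 2-fold.
Codon 6 GUU (Val): third position 4-fold.
Codon 7 UCC (Ser): third position 4-fold.
Four-fold degenerate third positions: 2.

2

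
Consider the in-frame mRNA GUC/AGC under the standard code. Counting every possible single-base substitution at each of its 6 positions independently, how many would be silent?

4

Codon 1 (GUC, Val): 3 synonymous substitutions.
Codon 2 (AGC, Ser): 1 synonymous substitution.
Total: 3 + 1 = 4.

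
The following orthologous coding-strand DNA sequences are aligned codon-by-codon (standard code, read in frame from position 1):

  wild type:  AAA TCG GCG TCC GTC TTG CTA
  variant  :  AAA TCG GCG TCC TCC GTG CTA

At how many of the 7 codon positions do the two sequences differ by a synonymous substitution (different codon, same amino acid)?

Codon 1: AAA Lys / AAA Lys — identical.
Codon 2: TCG Ser / TCG Ser — identical.
Codon 3: GCG Ala / GCG Ala — identical.
Codon 4: TCC Ser / TCC Ser — identical.
Codon 5: GTC Val / TCC Ser — nonsynonymous.
Codon 6: TTG Leu / GTG Val — nonsynonymous.
Codon 7: CTA Leu / CTA Leu — identical.
Synonymous differences: 0.

0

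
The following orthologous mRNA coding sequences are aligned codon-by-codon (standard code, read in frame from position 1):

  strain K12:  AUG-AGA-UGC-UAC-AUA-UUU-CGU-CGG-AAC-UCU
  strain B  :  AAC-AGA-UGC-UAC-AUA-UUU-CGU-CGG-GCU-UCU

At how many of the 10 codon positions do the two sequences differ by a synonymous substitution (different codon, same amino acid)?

0

Codon 1: AUG Met / AAC Asn — nonsynonymous.
Codon 2: AGA Arg / AGA Arg — identical.
Codon 3: UGC Cys / UGC Cys — identical.
Codon 4: UAC Tyr / UAC Tyr — identical.
Codon 5: AUA Ile / AUA Ile — identical.
Codon 6: UUU Phe / UUU Phe — identical.
Codon 7: CGU Arg / CGU Arg — identical.
Codon 8: CGG Arg / CGG Arg — identical.
Codon 9: AAC Asn / GCU Ala — nonsynonymous.
Codon 10: UCU Ser / UCU Ser — identical.
Synonymous differences: 0.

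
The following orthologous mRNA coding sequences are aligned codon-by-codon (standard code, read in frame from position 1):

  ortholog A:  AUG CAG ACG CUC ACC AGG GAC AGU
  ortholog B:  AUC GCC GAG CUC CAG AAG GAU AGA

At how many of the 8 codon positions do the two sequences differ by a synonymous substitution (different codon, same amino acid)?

Codon 1: AUG Met / AUC Ile — nonsynonymous.
Codon 2: CAG Gln / GCC Ala — nonsynonymous.
Codon 3: ACG Thr / GAG Glu — nonsynonymous.
Codon 4: CUC Leu / CUC Leu — identical.
Codon 5: ACC Thr / CAG Gln — nonsynonymous.
Codon 6: AGG Arg / AAG Lys — nonsynonymous.
Codon 7: GAC Asp / GAU Asp — synonymous.
Codon 8: AGU Ser / AGA Arg — nonsynonymous.
Synonymous differences: 1.

1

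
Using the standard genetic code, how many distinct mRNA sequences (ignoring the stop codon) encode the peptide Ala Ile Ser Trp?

Ala: 4 codons.
Ile: 3 codons.
Ser: 6 codons.
Trp: 1 codon.
4 × 3 × 6 × 1 = 72.

72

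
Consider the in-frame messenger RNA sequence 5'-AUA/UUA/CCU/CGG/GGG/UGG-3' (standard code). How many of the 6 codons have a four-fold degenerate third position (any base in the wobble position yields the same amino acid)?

Codon 1 AUA (Ile): third position 3-fold.
Codon 2 UUA (Leu): third position 2-fold.
Codon 3 CCU (Pro): third position 4-fold.
Codon 4 CGG (Arg): third position 4-fold.
Codon 5 GGG (Gly): third position 4-fold.
Codon 6 UGG (Trp): third position 1-fold.
Four-fold degenerate third positions: 3.

3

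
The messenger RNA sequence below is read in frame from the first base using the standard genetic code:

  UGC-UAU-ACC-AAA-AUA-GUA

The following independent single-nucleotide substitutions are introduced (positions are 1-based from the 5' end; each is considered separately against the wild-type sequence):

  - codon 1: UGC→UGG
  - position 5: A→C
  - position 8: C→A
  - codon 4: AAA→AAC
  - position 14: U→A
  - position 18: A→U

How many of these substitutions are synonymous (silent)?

1

Codon 1: UGC (Cys) → UGG (Trp) — missense.
Codon 2: UAU (Tyr) → UCU (Ser) — missense.
Codon 3: ACC (Thr) → AAC (Asn) — missense.
Codon 4: AAA (Lys) → AAC (Asn) — missense.
Codon 5: AUA (Ile) → AAA (Lys) — missense.
Codon 6: GUA (Val) → GUU (Val) — synonymous.
Synonymous: 1 of 6.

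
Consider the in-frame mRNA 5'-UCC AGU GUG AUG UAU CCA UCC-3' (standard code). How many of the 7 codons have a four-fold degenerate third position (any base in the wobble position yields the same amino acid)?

Codon 1 UCC (Ser): third position 4-fold.
Codon 2 AGU (Ser): third position 2-fold.
Codon 3 GUG (Val): third position 4-fold.
Codon 4 AUG (Met): third position 1-fold.
Codon 5 UAU (Tyr): third position 2-fold.
Codon 6 CCA (Pro): third position 4-fold.
Codon 7 UCC (Ser): third position 4-fold.
Four-fold degenerate third positions: 4.

4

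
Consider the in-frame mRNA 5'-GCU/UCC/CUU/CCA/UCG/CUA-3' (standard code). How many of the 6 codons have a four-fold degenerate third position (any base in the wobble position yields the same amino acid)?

Codon 1 GCU (Ala): third position 4-fold.
Codon 2 UCC (Ser): third position 4-fold.
Codon 3 CUU (Leu): third position 4-fold.
Codon 4 CCA (Pro): third position 4-fold.
Codon 5 UCG (Ser): third position 4-fold.
Codon 6 CUA (Leu): third position 4-fold.
Four-fold degenerate third positions: 6.

6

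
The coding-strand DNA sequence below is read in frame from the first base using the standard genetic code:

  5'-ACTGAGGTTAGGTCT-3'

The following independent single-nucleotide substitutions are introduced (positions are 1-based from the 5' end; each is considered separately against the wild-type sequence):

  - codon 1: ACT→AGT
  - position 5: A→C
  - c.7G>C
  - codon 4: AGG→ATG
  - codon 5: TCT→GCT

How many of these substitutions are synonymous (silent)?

0

Codon 1: ACT (Thr) → AGT (Ser) — missense.
Codon 2: GAG (Glu) → GCG (Ala) — missense.
Codon 3: GTT (Val) → CTT (Leu) — missense.
Codon 4: AGG (Arg) → ATG (Met) — missense.
Codon 5: TCT (Ser) → GCT (Ala) — missense.
Synonymous: 0 of 5.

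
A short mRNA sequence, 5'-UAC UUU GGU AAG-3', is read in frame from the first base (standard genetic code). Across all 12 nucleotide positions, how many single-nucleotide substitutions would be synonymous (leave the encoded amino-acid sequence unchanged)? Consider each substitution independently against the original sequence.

6

Codon 1 (UAC, Tyr): 1 synonymous substitution.
Codon 2 (UUU, Phe): 1 synonymous substitution.
Codon 3 (GGU, Gly): 3 synonymous substitutions.
Codon 4 (AAG, Lys): 1 synonymous substitution.
Total: 1 + 1 + 3 + 1 = 6.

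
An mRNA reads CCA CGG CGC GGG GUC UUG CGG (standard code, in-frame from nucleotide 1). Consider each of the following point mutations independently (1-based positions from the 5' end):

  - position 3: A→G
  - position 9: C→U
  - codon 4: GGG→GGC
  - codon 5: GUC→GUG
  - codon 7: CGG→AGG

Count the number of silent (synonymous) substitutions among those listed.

Codon 1: CCA (Pro) → CCG (Pro) — synonymous.
Codon 3: CGC (Arg) → CGU (Arg) — synonymous.
Codon 4: GGG (Gly) → GGC (Gly) — synonymous.
Codon 5: GUC (Val) → GUG (Val) — synonymous.
Codon 7: CGG (Arg) → AGG (Arg) — synonymous.
Synonymous: 5 of 5.

5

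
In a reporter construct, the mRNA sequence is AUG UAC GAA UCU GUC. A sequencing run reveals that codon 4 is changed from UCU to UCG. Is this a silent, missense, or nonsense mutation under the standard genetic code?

silent

Position 12 falls in codon 4: UCU → Ser.
After the substitution the codon is UCG → Ser.
Both encode Ser, so the change is synonymous.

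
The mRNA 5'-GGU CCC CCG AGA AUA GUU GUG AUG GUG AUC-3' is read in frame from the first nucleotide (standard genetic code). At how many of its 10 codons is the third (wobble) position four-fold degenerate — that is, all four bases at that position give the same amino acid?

6

Codon 1 GGU (Gly): third position 4-fold.
Codon 2 CCC (Pro): third position 4-fold.
Codon 3 CCG (Pro): third position 4-fold.
Codon 4 AGA (Arg): third position 2-fold.
Codon 5 AUA (Ile): third position 3-fold.
Codon 6 GUU (Val): third position 4-fold.
Codon 7 GUG (Val): third position 4-fold.
Codon 8 AUG (Met): third position 1-fold.
Codon 9 GUG (Val): third position 4-fold.
Codon 10 AUC (Ile): third position 3-fold.
Four-fold degenerate third positions: 6.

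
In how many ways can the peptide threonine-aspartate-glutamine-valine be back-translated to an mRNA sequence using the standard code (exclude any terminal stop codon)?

Thr: 4 codons.
Asp: 2 codons.
Gln: 2 codons.
Val: 4 codons.
4 × 2 × 2 × 4 = 64.

64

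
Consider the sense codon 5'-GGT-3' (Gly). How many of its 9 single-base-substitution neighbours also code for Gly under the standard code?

3

Position 1: none → 0 synonymous.
Position 2: none → 0 synonymous.
Position 3: GGC, GGA, GGG → 3 synonymous.
Total: 0 + 0 + 3 = 3.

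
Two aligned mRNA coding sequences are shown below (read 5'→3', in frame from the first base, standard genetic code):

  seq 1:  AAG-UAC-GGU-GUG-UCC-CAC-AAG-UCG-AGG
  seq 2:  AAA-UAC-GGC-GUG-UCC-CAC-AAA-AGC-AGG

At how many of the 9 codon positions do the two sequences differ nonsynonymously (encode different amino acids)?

Codon 1: AAG Lys / AAA Lys — synonymous.
Codon 2: UAC Tyr / UAC Tyr — identical.
Codon 3: GGU Gly / GGC Gly — synonymous.
Codon 4: GUG Val / GUG Val — identical.
Codon 5: UCC Ser / UCC Ser — identical.
Codon 6: CAC His / CAC His — identical.
Codon 7: AAG Lys / AAA Lys — synonymous.
Codon 8: UCG Ser / AGC Ser — synonymous.
Codon 9: AGG Arg / AGG Arg — identical.
Nonsynonymous differences: 0.

0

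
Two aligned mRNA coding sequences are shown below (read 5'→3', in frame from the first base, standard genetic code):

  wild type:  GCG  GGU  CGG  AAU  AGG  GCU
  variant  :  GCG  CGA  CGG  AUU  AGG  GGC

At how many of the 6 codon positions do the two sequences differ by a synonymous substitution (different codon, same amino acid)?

0

Codon 1: GCG Ala / GCG Ala — identical.
Codon 2: GGU Gly / CGA Arg — nonsynonymous.
Codon 3: CGG Arg / CGG Arg — identical.
Codon 4: AAU Asn / AUU Ile — nonsynonymous.
Codon 5: AGG Arg / AGG Arg — identical.
Codon 6: GCU Ala / GGC Gly — nonsynonymous.
Synonymous differences: 0.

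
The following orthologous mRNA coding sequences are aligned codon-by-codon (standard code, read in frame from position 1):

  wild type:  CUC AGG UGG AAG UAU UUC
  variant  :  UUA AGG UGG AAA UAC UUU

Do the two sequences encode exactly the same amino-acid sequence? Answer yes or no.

yes

Codon 1: CUC Leu / UUA Leu — synonymous.
Codon 2: AGG Arg / AGG Arg — identical.
Codon 3: UGG Trp / UGG Trp — identical.
Codon 4: AAG Lys / AAA Lys — synonymous.
Codon 5: UAU Tyr / UAC Tyr — synonymous.
Codon 6: UUC Phe / UUU Phe — synonymous.
Nonsynonymous differences: 0 → same protein.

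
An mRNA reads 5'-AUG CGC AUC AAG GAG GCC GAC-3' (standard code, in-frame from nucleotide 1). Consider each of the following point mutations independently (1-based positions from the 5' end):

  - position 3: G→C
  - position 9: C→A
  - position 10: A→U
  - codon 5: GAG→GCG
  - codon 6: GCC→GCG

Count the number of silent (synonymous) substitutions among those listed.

Codon 1: AUG (Met) → AUC (Ile) — missense.
Codon 3: AUC (Ile) → AUA (Ile) — synonymous.
Codon 4: AAG (Lys) → UAG (Stop) — nonsense.
Codon 5: GAG (Glu) → GCG (Ala) — missense.
Codon 6: GCC (Ala) → GCG (Ala) — synonymous.
Synonymous: 2 of 5.

2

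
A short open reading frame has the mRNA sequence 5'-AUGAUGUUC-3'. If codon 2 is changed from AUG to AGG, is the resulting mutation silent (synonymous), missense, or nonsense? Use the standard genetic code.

missense

Position 5 falls in codon 2: AUG → Met.
After the substitution the codon is AGG → Arg.
Met ≠ Arg, so this is a missense mutation.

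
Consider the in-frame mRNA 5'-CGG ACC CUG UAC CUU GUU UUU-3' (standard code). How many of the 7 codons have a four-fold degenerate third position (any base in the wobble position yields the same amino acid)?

5

Codon 1 CGG (Arg): third position 4-fold.
Codon 2 ACC (Thr): third position 4-fold.
Codon 3 CUG (Leu): third position 4-fold.
Codon 4 UAC (Tyr): third position 2-fold.
Codon 5 CUU (Leu): third position 4-fold.
Codon 6 GUU (Val): third position 4-fold.
Codon 7 UUU (Phe): third position 2-fold.
Four-fold degenerate third positions: 5.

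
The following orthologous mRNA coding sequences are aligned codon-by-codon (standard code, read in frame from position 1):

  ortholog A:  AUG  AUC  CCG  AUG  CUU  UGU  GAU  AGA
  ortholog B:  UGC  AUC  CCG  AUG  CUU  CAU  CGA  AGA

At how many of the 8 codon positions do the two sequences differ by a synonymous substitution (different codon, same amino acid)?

0

Codon 1: AUG Met / UGC Cys — nonsynonymous.
Codon 2: AUC Ile / AUC Ile — identical.
Codon 3: CCG Pro / CCG Pro — identical.
Codon 4: AUG Met / AUG Met — identical.
Codon 5: CUU Leu / CUU Leu — identical.
Codon 6: UGU Cys / CAU His — nonsynonymous.
Codon 7: GAU Asp / CGA Arg — nonsynonymous.
Codon 8: AGA Arg / AGA Arg — identical.
Synonymous differences: 0.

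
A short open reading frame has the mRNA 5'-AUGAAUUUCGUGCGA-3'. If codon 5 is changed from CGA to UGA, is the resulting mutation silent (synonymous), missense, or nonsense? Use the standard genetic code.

nonsense

Position 13 falls in codon 5: CGA → Arg.
After the substitution the codon is UGA → Stop.
The new codon is a stop codon, so this is a nonsense mutation.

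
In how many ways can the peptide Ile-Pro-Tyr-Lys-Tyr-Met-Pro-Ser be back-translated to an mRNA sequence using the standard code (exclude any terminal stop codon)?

2304

Ile: 3 codons.
Pro: 4 codons.
Tyr: 2 codons.
Lys: 2 codons.
Tyr: 2 codons.
Met: 1 codon.
Pro: 4 codons.
Ser: 6 codons.
3 × 4 × 2 × 2 × 2 × 1 × 4 × 6 = 2304.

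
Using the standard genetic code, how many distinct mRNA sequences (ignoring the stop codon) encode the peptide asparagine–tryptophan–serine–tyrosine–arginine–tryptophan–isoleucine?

Asn: 2 codons.
Trp: 1 codon.
Ser: 6 codons.
Tyr: 2 codons.
Arg: 6 codons.
Trp: 1 codon.
Ile: 3 codons.
2 × 1 × 6 × 2 × 6 × 1 × 3 = 432.

432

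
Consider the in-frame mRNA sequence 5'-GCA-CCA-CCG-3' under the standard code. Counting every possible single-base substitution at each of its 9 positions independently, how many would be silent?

9

Codon 1 (GCA, Ala): 3 synonymous substitutions.
Codon 2 (CCA, Pro): 3 synonymous substitutions.
Codon 3 (CCG, Pro): 3 synonymous substitutions.
Total: 3 + 3 + 3 = 9.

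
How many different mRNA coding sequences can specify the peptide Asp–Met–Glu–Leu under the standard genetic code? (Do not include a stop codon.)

Asp: 2 codons.
Met: 1 codon.
Glu: 2 codons.
Leu: 6 codons.
2 × 1 × 2 × 6 = 24.

24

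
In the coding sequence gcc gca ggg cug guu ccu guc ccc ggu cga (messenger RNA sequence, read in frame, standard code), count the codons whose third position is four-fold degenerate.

10

Codon 1 GCC (Ala): third position 4-fold.
Codon 2 GCA (Ala): third position 4-fold.
Codon 3 GGG (Gly): third position 4-fold.
Codon 4 CUG (Leu): third position 4-fold.
Codon 5 GUU (Val): third position 4-fold.
Codon 6 CCU (Pro): third position 4-fold.
Codon 7 GUC (Val): third position 4-fold.
Codon 8 CCC (Pro): third position 4-fold.
Codon 9 GGU (Gly): third position 4-fold.
Codon 10 CGA (Arg): third position 4-fold.
Four-fold degenerate third positions: 10.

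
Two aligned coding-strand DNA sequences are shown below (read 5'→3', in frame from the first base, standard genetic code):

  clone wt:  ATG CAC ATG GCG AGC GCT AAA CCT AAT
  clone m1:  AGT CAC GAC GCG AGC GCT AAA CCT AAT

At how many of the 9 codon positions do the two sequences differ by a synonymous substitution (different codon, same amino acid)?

Codon 1: ATG Met / AGT Ser — nonsynonymous.
Codon 2: CAC His / CAC His — identical.
Codon 3: ATG Met / GAC Asp — nonsynonymous.
Codon 4: GCG Ala / GCG Ala — identical.
Codon 5: AGC Ser / AGC Ser — identical.
Codon 6: GCT Ala / GCT Ala — identical.
Codon 7: AAA Lys / AAA Lys — identical.
Codon 8: CCT Pro / CCT Pro — identical.
Codon 9: AAT Asn / AAT Asn — identical.
Synonymous differences: 0.

0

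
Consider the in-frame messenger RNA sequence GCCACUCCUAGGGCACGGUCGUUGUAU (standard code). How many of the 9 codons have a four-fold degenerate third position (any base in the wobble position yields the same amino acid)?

Codon 1 GCC (Ala): third position 4-fold.
Codon 2 ACU (Thr): third position 4-fold.
Codon 3 CCU (Pro): third position 4-fold.
Codon 4 AGG (Arg): third position 2-fold.
Codon 5 GCA (Ala): third position 4-fold.
Codon 6 CGG (Arg): third position 4-fold.
Codon 7 UCG (Ser): third position 4-fold.
Codon 8 UUG (Leu): third position 2-fold.
Codon 9 UAU (Tyr): third position 2-fold.
Four-fold degenerate third positions: 6.

6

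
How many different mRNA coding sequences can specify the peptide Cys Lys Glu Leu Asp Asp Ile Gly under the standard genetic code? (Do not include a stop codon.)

2304

Cys: 2 codons.
Lys: 2 codons.
Glu: 2 codons.
Leu: 6 codons.
Asp: 2 codons.
Asp: 2 codons.
Ile: 3 codons.
Gly: 4 codons.
2 × 2 × 2 × 6 × 2 × 2 × 3 × 4 = 2304.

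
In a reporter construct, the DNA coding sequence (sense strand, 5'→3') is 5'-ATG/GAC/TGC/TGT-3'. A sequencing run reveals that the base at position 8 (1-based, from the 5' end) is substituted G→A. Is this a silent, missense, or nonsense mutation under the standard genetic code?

Position 8 falls in codon 3: TGC → Cys.
After the substitution the codon is TAC → Tyr.
Cys ≠ Tyr, so this is a missense mutation.

missense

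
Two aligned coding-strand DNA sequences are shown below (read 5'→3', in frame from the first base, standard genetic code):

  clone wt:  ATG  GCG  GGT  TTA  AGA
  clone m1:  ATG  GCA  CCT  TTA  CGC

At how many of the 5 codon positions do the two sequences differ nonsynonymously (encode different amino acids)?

1

Codon 1: ATG Met / ATG Met — identical.
Codon 2: GCG Ala / GCA Ala — synonymous.
Codon 3: GGT Gly / CCT Pro — nonsynonymous.
Codon 4: TTA Leu / TTA Leu — identical.
Codon 5: AGA Arg / CGC Arg — synonymous.
Nonsynonymous differences: 1.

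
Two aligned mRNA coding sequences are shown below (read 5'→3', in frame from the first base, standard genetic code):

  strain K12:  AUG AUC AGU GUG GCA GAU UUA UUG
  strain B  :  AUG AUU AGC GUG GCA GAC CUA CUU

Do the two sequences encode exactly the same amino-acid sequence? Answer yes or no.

yes

Codon 1: AUG Met / AUG Met — identical.
Codon 2: AUC Ile / AUU Ile — synonymous.
Codon 3: AGU Ser / AGC Ser — synonymous.
Codon 4: GUG Val / GUG Val — identical.
Codon 5: GCA Ala / GCA Ala — identical.
Codon 6: GAU Asp / GAC Asp — synonymous.
Codon 7: UUA Leu / CUA Leu — synonymous.
Codon 8: UUG Leu / CUU Leu — synonymous.
Nonsynonymous differences: 0 → same protein.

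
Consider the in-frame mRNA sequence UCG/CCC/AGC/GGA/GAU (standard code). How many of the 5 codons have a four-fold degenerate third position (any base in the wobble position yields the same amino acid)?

Codon 1 UCG (Ser): third position 4-fold.
Codon 2 CCC (Pro): third position 4-fold.
Codon 3 AGC (Ser): third position 2-fold.
Codon 4 GGA (Gly): third position 4-fold.
Codon 5 GAU (Asp): third position 2-fold.
Four-fold degenerate third positions: 3.

3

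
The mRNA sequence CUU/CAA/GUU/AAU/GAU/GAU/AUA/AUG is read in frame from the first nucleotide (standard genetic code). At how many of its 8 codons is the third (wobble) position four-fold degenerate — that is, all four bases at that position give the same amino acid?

Codon 1 CUU (Leu): third position 4-fold.
Codon 2 CAA (Gln): third position 2-fold.
Codon 3 GUU (Val): third position 4-fold.
Codon 4 AAU (Asn): third position 2-fold.
Codon 5 GAU (Asp): third position 2-fold.
Codon 6 GAU (Asp): third position 2-fold.
Codon 7 AUA (Ile): third position 3-fold.
Codon 8 AUG (Met): third position 1-fold.
Four-fold degenerate third positions: 2.

2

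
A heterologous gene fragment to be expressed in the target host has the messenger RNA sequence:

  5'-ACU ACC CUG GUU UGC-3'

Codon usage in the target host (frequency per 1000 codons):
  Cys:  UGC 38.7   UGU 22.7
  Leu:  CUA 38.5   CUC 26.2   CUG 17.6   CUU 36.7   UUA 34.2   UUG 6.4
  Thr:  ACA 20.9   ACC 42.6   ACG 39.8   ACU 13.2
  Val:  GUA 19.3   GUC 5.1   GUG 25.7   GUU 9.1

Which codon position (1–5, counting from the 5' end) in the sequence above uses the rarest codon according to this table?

4

Codon 1 ACU (Thr): 13.2 per 1000.
Codon 2 ACC (Thr): 42.6 per 1000.
Codon 3 CUG (Leu): 17.6 per 1000.
Codon 4 GUU (Val): 9.1 per 1000.
Codon 5 UGC (Cys): 38.7 per 1000.
Lowest frequency is 9.1 at codon 4.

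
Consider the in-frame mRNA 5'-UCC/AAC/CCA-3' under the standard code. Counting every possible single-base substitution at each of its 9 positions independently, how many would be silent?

Codon 1 (UCC, Ser): 3 synonymous substitutions.
Codon 2 (AAC, Asn): 1 synonymous substitution.
Codon 3 (CCA, Pro): 3 synonymous substitutions.
Total: 3 + 1 + 3 = 7.

7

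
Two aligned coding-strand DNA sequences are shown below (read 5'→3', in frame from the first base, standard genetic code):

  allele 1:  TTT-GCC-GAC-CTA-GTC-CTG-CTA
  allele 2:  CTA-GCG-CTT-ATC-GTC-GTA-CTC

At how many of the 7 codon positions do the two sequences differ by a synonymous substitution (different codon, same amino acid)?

Codon 1: TTT Phe / CTA Leu — nonsynonymous.
Codon 2: GCC Ala / GCG Ala — synonymous.
Codon 3: GAC Asp / CTT Leu — nonsynonymous.
Codon 4: CTA Leu / ATC Ile — nonsynonymous.
Codon 5: GTC Val / GTC Val — identical.
Codon 6: CTG Leu / GTA Val — nonsynonymous.
Codon 7: CTA Leu / CTC Leu — synonymous.
Synonymous differences: 2.

2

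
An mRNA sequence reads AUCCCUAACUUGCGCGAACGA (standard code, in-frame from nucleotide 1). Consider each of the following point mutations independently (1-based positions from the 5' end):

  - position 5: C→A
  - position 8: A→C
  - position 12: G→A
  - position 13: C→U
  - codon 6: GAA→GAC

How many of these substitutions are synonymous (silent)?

1

Codon 2: CCU (Pro) → CAU (His) — missense.
Codon 3: AAC (Asn) → ACC (Thr) — missense.
Codon 4: UUG (Leu) → UUA (Leu) — synonymous.
Codon 5: CGC (Arg) → UGC (Cys) — missense.
Codon 6: GAA (Glu) → GAC (Asp) — missense.
Synonymous: 1 of 5.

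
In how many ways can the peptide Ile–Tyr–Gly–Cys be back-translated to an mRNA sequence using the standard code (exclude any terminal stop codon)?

Ile: 3 codons.
Tyr: 2 codons.
Gly: 4 codons.
Cys: 2 codons.
3 × 2 × 4 × 2 = 48.

48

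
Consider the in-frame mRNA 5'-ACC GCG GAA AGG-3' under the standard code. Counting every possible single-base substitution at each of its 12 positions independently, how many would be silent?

Codon 1 (ACC, Thr): 3 synonymous substitutions.
Codon 2 (GCG, Ala): 3 synonymous substitutions.
Codon 3 (GAA, Glu): 1 synonymous substitution.
Codon 4 (AGG, Arg): 2 synonymous substitutions.
Total: 3 + 3 + 1 + 2 = 9.

9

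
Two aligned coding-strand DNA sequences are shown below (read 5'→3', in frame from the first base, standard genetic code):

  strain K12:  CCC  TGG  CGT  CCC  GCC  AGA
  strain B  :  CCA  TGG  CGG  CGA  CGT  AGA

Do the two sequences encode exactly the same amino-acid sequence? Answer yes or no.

Codon 1: CCC Pro / CCA Pro — synonymous.
Codon 2: TGG Trp / TGG Trp — identical.
Codon 3: CGT Arg / CGG Arg — synonymous.
Codon 4: CCC Pro / CGA Arg — nonsynonymous.
Codon 5: GCC Ala / CGT Arg — nonsynonymous.
Codon 6: AGA Arg / AGA Arg — identical.
Nonsynonymous differences: 2 → different protein.

no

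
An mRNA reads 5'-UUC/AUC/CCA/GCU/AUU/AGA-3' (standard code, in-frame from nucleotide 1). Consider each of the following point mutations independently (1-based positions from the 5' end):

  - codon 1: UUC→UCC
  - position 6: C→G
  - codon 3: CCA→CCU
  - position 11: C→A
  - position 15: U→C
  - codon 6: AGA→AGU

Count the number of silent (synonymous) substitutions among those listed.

Codon 1: UUC (Phe) → UCC (Ser) — missense.
Codon 2: AUC (Ile) → AUG (Met) — missense.
Codon 3: CCA (Pro) → CCU (Pro) — synonymous.
Codon 4: GCU (Ala) → GAU (Asp) — missense.
Codon 5: AUU (Ile) → AUC (Ile) — synonymous.
Codon 6: AGA (Arg) → AGU (Ser) — missense.
Synonymous: 2 of 6.

2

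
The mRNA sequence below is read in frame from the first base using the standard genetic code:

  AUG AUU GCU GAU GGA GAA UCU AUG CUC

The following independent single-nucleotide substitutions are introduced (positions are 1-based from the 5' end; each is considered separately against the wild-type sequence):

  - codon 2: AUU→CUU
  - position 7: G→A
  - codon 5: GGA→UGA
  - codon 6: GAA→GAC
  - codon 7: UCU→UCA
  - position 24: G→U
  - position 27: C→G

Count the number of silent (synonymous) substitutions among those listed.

Codon 2: AUU (Ile) → CUU (Leu) — missense.
Codon 3: GCU (Ala) → ACU (Thr) — missense.
Codon 5: GGA (Gly) → UGA (Stop) — nonsense.
Codon 6: GAA (Glu) → GAC (Asp) — missense.
Codon 7: UCU (Ser) → UCA (Ser) — synonymous.
Codon 8: AUG (Met) → AUU (Ile) — missense.
Codon 9: CUC (Leu) → CUG (Leu) — synonymous.
Synonymous: 2 of 7.

2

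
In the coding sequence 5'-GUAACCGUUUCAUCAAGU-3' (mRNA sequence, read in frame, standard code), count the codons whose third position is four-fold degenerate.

5

Codon 1 GUA (Val): third position 4-fold.
Codon 2 ACC (Thr): third position 4-fold.
Codon 3 GUU (Val): third position 4-fold.
Codon 4 UCA (Ser): third position 4-fold.
Codon 5 UCA (Ser): third position 4-fold.
Codon 6 AGU (Ser): third position 2-fold.
Four-fold degenerate third positions: 5.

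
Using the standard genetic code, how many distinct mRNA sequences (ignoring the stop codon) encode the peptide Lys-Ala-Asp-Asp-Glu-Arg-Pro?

1536

Lys: 2 codons.
Ala: 4 codons.
Asp: 2 codons.
Asp: 2 codons.
Glu: 2 codons.
Arg: 6 codons.
Pro: 4 codons.
2 × 4 × 2 × 2 × 2 × 6 × 4 = 1536.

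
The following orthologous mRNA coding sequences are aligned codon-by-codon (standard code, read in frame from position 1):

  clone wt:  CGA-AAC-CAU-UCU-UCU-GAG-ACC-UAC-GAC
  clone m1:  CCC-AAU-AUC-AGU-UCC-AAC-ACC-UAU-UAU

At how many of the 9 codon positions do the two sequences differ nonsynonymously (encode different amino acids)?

4

Codon 1: CGA Arg / CCC Pro — nonsynonymous.
Codon 2: AAC Asn / AAU Asn — synonymous.
Codon 3: CAU His / AUC Ile — nonsynonymous.
Codon 4: UCU Ser / AGU Ser — synonymous.
Codon 5: UCU Ser / UCC Ser — synonymous.
Codon 6: GAG Glu / AAC Asn — nonsynonymous.
Codon 7: ACC Thr / ACC Thr — identical.
Codon 8: UAC Tyr / UAU Tyr — synonymous.
Codon 9: GAC Asp / UAU Tyr — nonsynonymous.
Nonsynonymous differences: 4.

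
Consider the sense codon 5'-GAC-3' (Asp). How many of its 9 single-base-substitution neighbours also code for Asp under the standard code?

Position 1: none → 0 synonymous.
Position 2: none → 0 synonymous.
Position 3: GAU → 1 synonymous.
Total: 0 + 0 + 1 = 1.

1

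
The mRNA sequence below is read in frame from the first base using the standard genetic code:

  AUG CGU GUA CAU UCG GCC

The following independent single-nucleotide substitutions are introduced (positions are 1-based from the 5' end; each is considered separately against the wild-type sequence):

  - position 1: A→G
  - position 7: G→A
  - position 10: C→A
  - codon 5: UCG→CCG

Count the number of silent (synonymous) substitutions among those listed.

Codon 1: AUG (Met) → GUG (Val) — missense.
Codon 3: GUA (Val) → AUA (Ile) — missense.
Codon 4: CAU (His) → AAU (Asn) — missense.
Codon 5: UCG (Ser) → CCG (Pro) — missense.
Synonymous: 0 of 4.

0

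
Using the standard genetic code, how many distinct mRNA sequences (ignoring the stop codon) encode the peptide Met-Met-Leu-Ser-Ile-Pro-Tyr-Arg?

5184

Met: 1 codon.
Met: 1 codon.
Leu: 6 codons.
Ser: 6 codons.
Ile: 3 codons.
Pro: 4 codons.
Tyr: 2 codons.
Arg: 6 codons.
1 × 1 × 6 × 6 × 3 × 4 × 2 × 6 = 5184.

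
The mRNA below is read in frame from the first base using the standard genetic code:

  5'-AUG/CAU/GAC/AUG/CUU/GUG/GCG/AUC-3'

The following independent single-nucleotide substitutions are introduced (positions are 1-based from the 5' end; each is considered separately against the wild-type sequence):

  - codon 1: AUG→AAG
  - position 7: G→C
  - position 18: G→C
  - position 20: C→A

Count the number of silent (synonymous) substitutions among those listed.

Codon 1: AUG (Met) → AAG (Lys) — missense.
Codon 3: GAC (Asp) → CAC (His) — missense.
Codon 6: GUG (Val) → GUC (Val) — synonymous.
Codon 7: GCG (Ala) → GAG (Glu) — missense.
Synonymous: 1 of 4.

1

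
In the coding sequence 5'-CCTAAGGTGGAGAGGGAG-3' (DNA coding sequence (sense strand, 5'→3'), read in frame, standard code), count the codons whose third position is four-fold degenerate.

Codon 1 CCT (Pro): third position 4-fold.
Codon 2 AAG (Lys): third position 2-fold.
Codon 3 GTG (Val): third position 4-fold.
Codon 4 GAG (Glu): third position 2-fold.
Codon 5 AGG (Arg): third position 2-fold.
Codon 6 GAG (Glu): third position 2-fold.
Four-fold degenerate third positions: 2.

2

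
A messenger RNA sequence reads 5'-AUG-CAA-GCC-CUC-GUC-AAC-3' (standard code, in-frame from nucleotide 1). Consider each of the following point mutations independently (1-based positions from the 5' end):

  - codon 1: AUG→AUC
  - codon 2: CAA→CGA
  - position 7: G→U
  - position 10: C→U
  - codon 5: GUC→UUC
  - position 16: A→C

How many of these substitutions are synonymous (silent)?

Codon 1: AUG (Met) → AUC (Ile) — missense.
Codon 2: CAA (Gln) → CGA (Arg) — missense.
Codon 3: GCC (Ala) → UCC (Ser) — missense.
Codon 4: CUC (Leu) → UUC (Phe) — missense.
Codon 5: GUC (Val) → UUC (Phe) — missense.
Codon 6: AAC (Asn) → CAC (His) — missense.
Synonymous: 0 of 6.

0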